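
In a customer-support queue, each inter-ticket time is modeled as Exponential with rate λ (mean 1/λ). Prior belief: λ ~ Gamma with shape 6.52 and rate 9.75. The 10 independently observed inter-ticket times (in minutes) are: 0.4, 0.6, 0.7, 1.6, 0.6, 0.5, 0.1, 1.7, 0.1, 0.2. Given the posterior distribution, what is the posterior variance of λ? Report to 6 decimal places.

With a Gamma(shape α, rate β) prior on the exponential rate λ, the posterior after n observations with total T = Σxᵢ is Gamma(α+n, β+T).
Sum of observations T = 6.5 minutes; n = 10.
Posterior: Gamma(6.52+10, 9.75+6.5) = Gamma(16.52, 16.25).
Var = α/β² = 0.062561.

0.062561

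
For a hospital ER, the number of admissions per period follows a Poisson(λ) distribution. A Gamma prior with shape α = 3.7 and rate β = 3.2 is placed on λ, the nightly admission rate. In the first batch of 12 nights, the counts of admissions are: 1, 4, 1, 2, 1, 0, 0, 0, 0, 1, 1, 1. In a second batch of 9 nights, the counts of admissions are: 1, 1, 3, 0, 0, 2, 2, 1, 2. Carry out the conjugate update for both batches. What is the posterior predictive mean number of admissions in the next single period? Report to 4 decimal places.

With a Gamma(shape α, rate β) prior, the Poisson likelihood is conjugate: the posterior is Gamma(α + ΣXᵢ, β + n).
Batch 1: sum of counts S = 12 over n = 12 nights.
After batch 1: Gamma(α+S, β+n) = Gamma(3.7+12, 3.2+12) = Gamma(15.7, 15.2).
Batch 2: sum of counts S = 12 over n = 9 nights.
After batch 2: Gamma(α+S, β+n) = Gamma(15.7+12, 15.2+9) = Gamma(27.7, 24.2).
The predictive distribution for one future period is NegBinom with mean α/β = 1.1446.

1.1446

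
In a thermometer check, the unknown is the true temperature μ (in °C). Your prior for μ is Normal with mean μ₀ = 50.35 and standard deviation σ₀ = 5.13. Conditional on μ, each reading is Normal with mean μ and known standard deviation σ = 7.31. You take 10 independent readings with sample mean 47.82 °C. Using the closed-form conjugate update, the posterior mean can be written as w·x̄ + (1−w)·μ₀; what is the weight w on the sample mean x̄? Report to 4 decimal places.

0.8312

For Normal data with known variance σ², a Normal(μ₀, σ₀²) prior on μ is conjugate. Posterior precision = 1/σ₀² + n/σ²; posterior mean is the precision-weighted average of μ₀ and x̄.
σ₀² = 5.13² = 26.3169, σ² = 7.31² = 53.4361. Prior precision 1/σ₀² = 1/26.3169; data precision n/σ² = 10/53.4361.
w = (n/σ²)/(1/σ₀² + n/σ²) = n·σ₀²/(σ² + n·σ₀²) = 10·26.3169/(53.4361 + 10·26.3169) = 263.169/316.6051 = 0.8312.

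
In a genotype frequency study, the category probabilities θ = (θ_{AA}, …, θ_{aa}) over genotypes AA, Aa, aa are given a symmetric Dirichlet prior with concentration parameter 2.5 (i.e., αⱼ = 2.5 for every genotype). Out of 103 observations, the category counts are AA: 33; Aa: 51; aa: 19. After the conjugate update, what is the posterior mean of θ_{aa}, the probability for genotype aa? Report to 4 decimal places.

0.1946

The Dirichlet prior is conjugate to the Multinomial likelihood: each posterior αⱼ = prior αⱼ + observed count nⱼ.
Posterior concentration: (35.5, 53.5, 21.5), total = 110.5.
E[θ_{aa}|data] = α_{aa}/Σα = 21.5/110.5 = 0.1946.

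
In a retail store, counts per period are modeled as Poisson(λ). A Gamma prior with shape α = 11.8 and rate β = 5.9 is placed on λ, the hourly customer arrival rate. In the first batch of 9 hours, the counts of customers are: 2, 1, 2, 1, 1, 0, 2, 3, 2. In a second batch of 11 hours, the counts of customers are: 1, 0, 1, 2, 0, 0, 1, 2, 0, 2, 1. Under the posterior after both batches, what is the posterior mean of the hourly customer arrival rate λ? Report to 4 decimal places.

With a Gamma(shape α, rate β) prior, the Poisson likelihood is conjugate: the posterior is Gamma(α + ΣXᵢ, β + n).
Batch 1: sum of counts S = 14 over n = 9 hours.
After batch 1: Gamma(α+S, β+n) = Gamma(11.8+14, 5.9+9) = Gamma(25.8, 14.9).
Batch 2: sum of counts S = 10 over n = 11 hours.
After batch 2: Gamma(α+S, β+n) = Gamma(25.8+10, 14.9+11) = Gamma(35.8, 25.9).
Posterior mean = α/β = 35.8/25.9 = 1.3822.

1.3822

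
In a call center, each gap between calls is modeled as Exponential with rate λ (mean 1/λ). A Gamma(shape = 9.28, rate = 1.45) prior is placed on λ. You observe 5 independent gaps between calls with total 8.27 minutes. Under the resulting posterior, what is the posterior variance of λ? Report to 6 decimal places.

0.151146

With a Gamma(shape α, rate β) prior on the exponential rate λ, the posterior after n observations with total T = Σxᵢ is Gamma(α+n, β+T).
Posterior: Gamma(9.28+5, 1.45+8.27) = Gamma(14.28, 9.72).
Var = α/β² = 0.151146.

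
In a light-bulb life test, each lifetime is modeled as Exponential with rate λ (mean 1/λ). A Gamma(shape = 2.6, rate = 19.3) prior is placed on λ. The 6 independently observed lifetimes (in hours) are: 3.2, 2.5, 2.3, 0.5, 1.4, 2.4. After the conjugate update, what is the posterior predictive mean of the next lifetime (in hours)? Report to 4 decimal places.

With a Gamma(shape α, rate β) prior on the exponential rate λ, the posterior after n observations with total T = Σxᵢ is Gamma(α+n, β+T).
Sum of observations T = 12.3 hours; n = 6.
Posterior: Gamma(2.6+6, 19.3+12.3) = Gamma(8.6, 31.6).
The predictive distribution for the next observation is Lomax; its mean is β/(α−1) = 31.6/7.6 = 4.1579.

4.1579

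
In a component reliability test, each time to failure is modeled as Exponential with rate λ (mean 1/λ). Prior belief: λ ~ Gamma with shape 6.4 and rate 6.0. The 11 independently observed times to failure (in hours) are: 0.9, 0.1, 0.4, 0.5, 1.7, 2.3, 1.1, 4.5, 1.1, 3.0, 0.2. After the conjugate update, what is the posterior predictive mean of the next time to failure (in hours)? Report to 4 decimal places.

1.3293

With a Gamma(shape α, rate β) prior on the exponential rate λ, the posterior after n observations with total T = Σxᵢ is Gamma(α+n, β+T).
Sum of observations T = 15.8 hours; n = 11.
Posterior: Gamma(6.4+11, 6.0+15.8) = Gamma(17.4, 21.8).
The predictive distribution for the next observation is Lomax; its mean is β/(α−1) = 21.8/16.4 = 1.3293.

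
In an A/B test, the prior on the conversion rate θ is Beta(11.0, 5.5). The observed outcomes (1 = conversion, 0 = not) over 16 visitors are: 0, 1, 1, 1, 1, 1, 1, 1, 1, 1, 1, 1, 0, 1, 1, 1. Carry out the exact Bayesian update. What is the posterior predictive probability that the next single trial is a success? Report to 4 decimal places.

0.7692

The Beta prior is conjugate to a Binomial/Bernoulli likelihood; the update adds successes to α and failures to β.
Posterior: Beta(α+k, β+n−k) = Beta(11.0+14, 5.5+2) = Beta(25.0, 7.5).
For a single future Bernoulli trial, P(success | data) = α/(α+β) = 0.7692.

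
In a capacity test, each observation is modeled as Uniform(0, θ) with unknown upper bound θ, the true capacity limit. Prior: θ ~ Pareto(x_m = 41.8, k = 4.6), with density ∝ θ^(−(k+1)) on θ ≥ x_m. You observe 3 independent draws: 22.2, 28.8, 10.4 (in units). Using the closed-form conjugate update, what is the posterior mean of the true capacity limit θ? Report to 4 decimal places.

A Pareto(scale x_m, shape k) prior on the upper bound θ of Uniform(0, θ) is conjugate: posterior is Pareto(max(x_m, max xᵢ), k + n).
Sample maximum = 28.8; prior scale x_m = 41.8 → posterior scale = max = 41.8.
Posterior shape = 4.6 + 3 = 7.6.
E[θ|data] = k·x_m/(k−1) = 7.6·41.8/6.6 = 48.1333.

48.1333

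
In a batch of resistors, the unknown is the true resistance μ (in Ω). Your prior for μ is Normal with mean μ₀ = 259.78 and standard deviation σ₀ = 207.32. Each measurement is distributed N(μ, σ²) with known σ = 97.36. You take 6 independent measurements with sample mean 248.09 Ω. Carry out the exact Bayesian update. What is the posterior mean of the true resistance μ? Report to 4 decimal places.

For Normal data with known variance σ², a Normal(μ₀, σ₀²) prior on μ is conjugate. Posterior precision = 1/σ₀² + n/σ²; posterior mean is the precision-weighted average of μ₀ and x̄.
n·x̄ = 6·248.09 = 1488.54.
σ₀² = 207.32² = 42981.5824, σ² = 97.36² = 9478.9696; σ² + n·σ₀² = 9478.9696 + 6·42981.5824 = 267368.464.
Posterior mean = (μ₀/σ₀² + n·x̄/σ²)/(1/σ₀² + n/σ²) = (σ²·μ₀ + σ₀²·n·x̄)/(σ² + n·σ₀²) = (9478.9696·259.78 + 42981.5824·1488.54)/267368.464 = 66442251.388384/267368.464 = 248.5044.

248.5044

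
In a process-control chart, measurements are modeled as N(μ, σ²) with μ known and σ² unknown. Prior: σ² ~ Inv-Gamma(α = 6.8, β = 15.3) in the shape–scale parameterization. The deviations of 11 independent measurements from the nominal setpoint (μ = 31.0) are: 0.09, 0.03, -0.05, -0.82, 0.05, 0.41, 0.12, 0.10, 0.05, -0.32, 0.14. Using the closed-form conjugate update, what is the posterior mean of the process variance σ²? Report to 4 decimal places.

1.3984

With known mean μ and an Inverse-Gamma(α, β) prior on σ², the Normal likelihood is conjugate: posterior is Inv-Gamma(α + n/2, β + Σ(xᵢ−μ)²/2).
Σ(xᵢ−μ)² = (0.09)² + (0.03)² + (-0.05)² + (-0.82)² + (0.05)² + (0.41)² + (0.12)² + (0.10)² + (0.05)² + (-0.32)² + (0.14)² = 1.0034.
Posterior: Inv-Gamma(6.8 + 11/2, 15.3 + 1.0034/2) = Inv-Gamma(12.30, 15.80170).
E[σ²|data] = β/(α−1) = 15.80170/11.30 = 1.3984.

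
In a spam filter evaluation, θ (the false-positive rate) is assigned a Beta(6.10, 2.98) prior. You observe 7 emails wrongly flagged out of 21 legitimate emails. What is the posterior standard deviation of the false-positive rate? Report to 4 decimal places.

0.0889

The Beta prior is conjugate to a Binomial/Bernoulli likelihood; the update adds successes to α and failures to β.
Posterior: Beta(α+k, β+n−k) = Beta(6.10+7, 2.98+14) = Beta(13.10, 16.98).
Var = αβ/((α+β)²(α+β+1)) = 13.10·16.98/(30.08²·31.08) = 0.00790992; SD = √0.00790992 = 0.0889.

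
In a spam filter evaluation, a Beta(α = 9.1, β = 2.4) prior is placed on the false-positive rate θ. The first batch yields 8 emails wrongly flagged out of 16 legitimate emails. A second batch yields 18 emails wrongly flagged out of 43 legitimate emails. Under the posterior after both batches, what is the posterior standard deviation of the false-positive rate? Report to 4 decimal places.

The Beta prior is conjugate to a Binomial/Bernoulli likelihood; the update adds successes to α and failures to β.
After batch 1: Beta(9.1+8, 2.4+8) = Beta(17.1, 10.4).
After batch 2: Beta(17.1+18, 10.4+25) = Beta(35.1, 35.4).
Var = αβ/((α+β)²(α+β+1)) = 35.1·35.4/(70.5²·71.5) = 0.00349644; SD = √0.00349644 = 0.0591.

0.0591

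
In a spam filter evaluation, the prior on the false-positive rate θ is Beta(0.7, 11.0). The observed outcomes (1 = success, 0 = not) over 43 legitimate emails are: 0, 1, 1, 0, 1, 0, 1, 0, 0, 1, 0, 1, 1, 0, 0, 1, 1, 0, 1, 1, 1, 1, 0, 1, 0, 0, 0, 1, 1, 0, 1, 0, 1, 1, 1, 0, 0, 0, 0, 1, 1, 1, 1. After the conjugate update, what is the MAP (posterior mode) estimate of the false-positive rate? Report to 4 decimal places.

0.4497

The Beta prior is conjugate to a Binomial/Bernoulli likelihood; the update adds successes to α and failures to β.
Posterior: Beta(α+k, β+n−k) = Beta(0.7+24, 11.0+19) = Beta(24.7, 30.0).
Mode of Beta(a,b) for a,b>1 is (a−1)/(a+b−2) = 23.7/52.7 = 0.4497.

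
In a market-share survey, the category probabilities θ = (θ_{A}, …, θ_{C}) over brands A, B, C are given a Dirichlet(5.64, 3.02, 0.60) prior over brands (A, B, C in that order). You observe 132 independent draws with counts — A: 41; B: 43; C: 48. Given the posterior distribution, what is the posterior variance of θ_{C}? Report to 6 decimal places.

0.001586

The Dirichlet prior is conjugate to the Multinomial likelihood: each posterior αⱼ = prior αⱼ + observed count nⱼ.
Posterior concentration: (46.64, 46.02, 48.60), total = 141.26.
Var[θ_j] = α_j(Σα−α_j)/((Σα)²(Σα+1)) = 48.60·92.66/(141.26²·142.26) = 0.001586.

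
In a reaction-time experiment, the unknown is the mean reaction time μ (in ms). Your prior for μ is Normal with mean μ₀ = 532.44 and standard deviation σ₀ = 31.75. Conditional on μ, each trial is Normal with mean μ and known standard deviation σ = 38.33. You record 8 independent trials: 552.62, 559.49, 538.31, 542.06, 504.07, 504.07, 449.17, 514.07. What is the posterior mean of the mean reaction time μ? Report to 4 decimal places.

522.3252

For Normal data with known variance σ², a Normal(μ₀, σ₀²) prior on μ is conjugate. Posterior precision = 1/σ₀² + n/σ²; posterior mean is the precision-weighted average of μ₀ and x̄.
Σxᵢ = 552.62 + 559.49 + 538.31 + 542.06 + 504.07 + 504.07 + 449.17 + 514.07 = 4163.86, so n·x̄ = 4163.86.
σ₀² = 31.75² = 1008.0625, σ² = 38.33² = 1469.1889; σ² + n·σ₀² = 1469.1889 + 8·1008.0625 = 9533.6889.
Posterior mean = (μ₀/σ₀² + n·x̄/σ²)/(1/σ₀² + n/σ²) = (σ²·μ₀ + σ₀²·n·x̄)/(σ² + n·σ₀²) = (1469.1889·532.44 + 1008.0625·4163.86)/9533.6889 = 4979686.059166/9533.6889 = 522.3252.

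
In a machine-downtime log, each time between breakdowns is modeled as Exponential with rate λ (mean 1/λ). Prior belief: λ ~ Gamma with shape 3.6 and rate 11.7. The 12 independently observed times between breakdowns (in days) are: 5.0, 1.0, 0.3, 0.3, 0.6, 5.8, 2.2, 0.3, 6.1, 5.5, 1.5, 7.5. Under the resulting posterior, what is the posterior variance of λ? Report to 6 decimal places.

0.006828

With a Gamma(shape α, rate β) prior on the exponential rate λ, the posterior after n observations with total T = Σxᵢ is Gamma(α+n, β+T).
Sum of observations T = 36.1 days; n = 12.
Posterior: Gamma(3.6+12, 11.7+36.1) = Gamma(15.6, 47.8).
Var = α/β² = 0.006828.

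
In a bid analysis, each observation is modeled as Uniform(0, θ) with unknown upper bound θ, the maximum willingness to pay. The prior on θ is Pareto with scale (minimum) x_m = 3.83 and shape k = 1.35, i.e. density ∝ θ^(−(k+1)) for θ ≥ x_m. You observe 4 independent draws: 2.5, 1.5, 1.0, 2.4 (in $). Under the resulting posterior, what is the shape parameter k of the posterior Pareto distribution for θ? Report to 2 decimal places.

5.35

A Pareto(scale x_m, shape k) prior on the upper bound θ of Uniform(0, θ) is conjugate: posterior is Pareto(max(x_m, max xᵢ), k + n).
Sample maximum = 2.5; prior scale x_m = 3.83 → posterior scale = max = 3.83.
Posterior shape = 1.35 + 4 = 5.35.
Posterior shape k = 5.35.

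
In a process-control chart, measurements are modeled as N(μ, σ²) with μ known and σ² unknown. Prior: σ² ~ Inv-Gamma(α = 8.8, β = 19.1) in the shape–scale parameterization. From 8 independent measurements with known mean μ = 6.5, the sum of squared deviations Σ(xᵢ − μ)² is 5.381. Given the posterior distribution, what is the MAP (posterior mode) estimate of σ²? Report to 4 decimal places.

With known mean μ and an Inverse-Gamma(α, β) prior on σ², the Normal likelihood is conjugate: posterior is Inv-Gamma(α + n/2, β + Σ(xᵢ−μ)²/2).
Posterior: Inv-Gamma(8.8 + 8/2, 19.1 + 5.381/2) = Inv-Gamma(12.80, 21.7905).
Mode = β/(α+1) = 21.7905/13.80 = 1.5790.

1.5790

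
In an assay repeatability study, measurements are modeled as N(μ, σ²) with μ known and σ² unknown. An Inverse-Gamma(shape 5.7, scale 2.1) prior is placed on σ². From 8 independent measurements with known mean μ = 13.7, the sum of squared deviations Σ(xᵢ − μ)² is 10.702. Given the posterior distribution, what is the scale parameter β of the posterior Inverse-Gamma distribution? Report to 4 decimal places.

With known mean μ and an Inverse-Gamma(α, β) prior on σ², the Normal likelihood is conjugate: posterior is Inv-Gamma(α + n/2, β + Σ(xᵢ−μ)²/2).
Posterior: Inv-Gamma(5.7 + 8/2, 2.1 + 10.702/2) = Inv-Gamma(9.70, 7.4510).
Posterior β = 7.4510.

7.4510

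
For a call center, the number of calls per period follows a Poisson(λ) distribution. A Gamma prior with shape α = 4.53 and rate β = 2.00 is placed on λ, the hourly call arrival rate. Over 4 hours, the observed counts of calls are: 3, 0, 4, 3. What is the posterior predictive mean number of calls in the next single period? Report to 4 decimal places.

2.4217

With a Gamma(shape α, rate β) prior, the Poisson likelihood is conjugate: the posterior is Gamma(α + ΣXᵢ, β + n).
Sum of counts S = 10 over n = 4 hours.
Posterior: Gamma(α+S, β+n) = Gamma(4.53+10, 2.00+4) = Gamma(14.53, 6.00).
The predictive distribution for one future period is NegBinom with mean α/β = 2.4217.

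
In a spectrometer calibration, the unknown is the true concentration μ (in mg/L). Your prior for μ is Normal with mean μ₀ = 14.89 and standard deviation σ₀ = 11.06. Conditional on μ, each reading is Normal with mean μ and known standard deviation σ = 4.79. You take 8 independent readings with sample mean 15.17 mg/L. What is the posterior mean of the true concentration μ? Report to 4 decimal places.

15.1636

For Normal data with known variance σ², a Normal(μ₀, σ₀²) prior on μ is conjugate. Posterior precision = 1/σ₀² + n/σ²; posterior mean is the precision-weighted average of μ₀ and x̄.
n·x̄ = 8·15.17 = 121.36.
σ₀² = 11.06² = 122.3236, σ² = 4.79² = 22.9441; σ² + n·σ₀² = 22.9441 + 8·122.3236 = 1001.5329.
Posterior mean = (μ₀/σ₀² + n·x̄/σ²)/(1/σ₀² + n/σ²) = (σ²·μ₀ + σ₀²·n·x̄)/(σ² + n·σ₀²) = (22.9441·14.89 + 122.3236·121.36)/1001.5329 = 15186.829745/1001.5329 = 15.1636.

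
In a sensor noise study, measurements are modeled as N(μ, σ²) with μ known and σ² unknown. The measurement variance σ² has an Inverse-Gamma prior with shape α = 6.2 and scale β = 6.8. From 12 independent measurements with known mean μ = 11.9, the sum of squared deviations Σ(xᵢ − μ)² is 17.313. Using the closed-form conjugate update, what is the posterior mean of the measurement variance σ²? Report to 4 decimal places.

With known mean μ and an Inverse-Gamma(α, β) prior on σ², the Normal likelihood is conjugate: posterior is Inv-Gamma(α + n/2, β + Σ(xᵢ−μ)²/2).
Posterior: Inv-Gamma(6.2 + 12/2, 6.8 + 17.313/2) = Inv-Gamma(12.20, 15.4565).
E[σ²|data] = β/(α−1) = 15.4565/11.20 = 1.3800.

1.3800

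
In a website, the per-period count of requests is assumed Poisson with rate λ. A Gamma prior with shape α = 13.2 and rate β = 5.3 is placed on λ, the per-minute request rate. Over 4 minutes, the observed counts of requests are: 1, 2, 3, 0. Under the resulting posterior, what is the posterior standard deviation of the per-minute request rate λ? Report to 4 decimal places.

With a Gamma(shape α, rate β) prior, the Poisson likelihood is conjugate: the posterior is Gamma(α + ΣXᵢ, β + n).
Sum of counts S = 6 over n = 4 minutes.
Posterior: Gamma(α+S, β+n) = Gamma(13.2+6, 5.3+4) = Gamma(19.2, 9.3).
SD = √α/β = √19.2/9.3 = 0.4712.

0.4712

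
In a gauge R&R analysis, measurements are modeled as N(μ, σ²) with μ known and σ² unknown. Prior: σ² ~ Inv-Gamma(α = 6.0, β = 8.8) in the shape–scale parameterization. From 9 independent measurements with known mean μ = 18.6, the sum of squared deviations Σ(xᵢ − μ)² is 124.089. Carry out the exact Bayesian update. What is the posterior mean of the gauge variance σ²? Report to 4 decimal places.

7.4573

With known mean μ and an Inverse-Gamma(α, β) prior on σ², the Normal likelihood is conjugate: posterior is Inv-Gamma(α + n/2, β + Σ(xᵢ−μ)²/2).
Posterior: Inv-Gamma(6.0 + 9/2, 8.8 + 124.089/2) = Inv-Gamma(10.50, 70.8445).
E[σ²|data] = β/(α−1) = 70.8445/9.50 = 7.4573.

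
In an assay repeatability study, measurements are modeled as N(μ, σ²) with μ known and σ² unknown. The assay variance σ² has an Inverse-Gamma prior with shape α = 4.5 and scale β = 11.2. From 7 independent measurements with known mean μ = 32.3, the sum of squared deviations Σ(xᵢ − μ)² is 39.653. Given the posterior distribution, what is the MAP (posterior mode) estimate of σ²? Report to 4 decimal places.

3.4474

With known mean μ and an Inverse-Gamma(α, β) prior on σ², the Normal likelihood is conjugate: posterior is Inv-Gamma(α + n/2, β + Σ(xᵢ−μ)²/2).
Posterior: Inv-Gamma(4.5 + 7/2, 11.2 + 39.653/2) = Inv-Gamma(8.00, 31.0265).
Mode = β/(α+1) = 31.0265/9.00 = 3.4474.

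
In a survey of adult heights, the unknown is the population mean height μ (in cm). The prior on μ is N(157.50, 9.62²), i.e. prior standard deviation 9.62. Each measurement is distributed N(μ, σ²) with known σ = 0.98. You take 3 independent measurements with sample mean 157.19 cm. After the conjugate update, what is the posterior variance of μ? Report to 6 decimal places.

0.319030

For Normal data with known variance σ², a Normal(μ₀, σ₀²) prior on μ is conjugate. Posterior precision = 1/σ₀² + n/σ²; posterior mean is the precision-weighted average of μ₀ and x̄.
σ₀² = 9.62² = 92.5444, σ² = 0.98² = 0.9604; σ² + n·σ₀² = 0.9604 + 3·92.5444 = 278.5936.
Posterior precision = 1/σ₀² + n/σ² = 1/92.5444 + 3/0.9604 = (σ² + n·σ₀²)/(σ₀²σ²) = 278.5936/(92.5444·0.9604); posterior variance σₙ² = σ₀²σ²/(σ² + n·σ₀²) = 92.5444·0.9604/278.5936 = 0.319030.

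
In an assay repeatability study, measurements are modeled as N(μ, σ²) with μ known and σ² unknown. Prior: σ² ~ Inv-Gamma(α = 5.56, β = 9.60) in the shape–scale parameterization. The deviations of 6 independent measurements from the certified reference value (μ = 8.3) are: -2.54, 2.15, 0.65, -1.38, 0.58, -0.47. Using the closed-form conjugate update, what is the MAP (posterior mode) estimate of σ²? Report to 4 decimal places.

With known mean μ and an Inverse-Gamma(α, β) prior on σ², the Normal likelihood is conjugate: posterior is Inv-Gamma(α + n/2, β + Σ(xᵢ−μ)²/2).
Σ(xᵢ−μ)² = (-2.54)² + (2.15)² + (0.65)² + (-1.38)² + (0.58)² + (-0.47)² = 13.9583.
Posterior: Inv-Gamma(5.56 + 6/2, 9.60 + 13.9583/2) = Inv-Gamma(8.56, 16.57915).
Mode = β/(α+1) = 16.57915/9.56 = 1.7342.

1.7342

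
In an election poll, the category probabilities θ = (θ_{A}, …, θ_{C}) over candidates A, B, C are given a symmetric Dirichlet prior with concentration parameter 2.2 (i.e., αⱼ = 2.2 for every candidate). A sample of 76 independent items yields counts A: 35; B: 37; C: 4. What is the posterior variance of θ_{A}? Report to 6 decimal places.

0.002961

The Dirichlet prior is conjugate to the Multinomial likelihood: each posterior αⱼ = prior αⱼ + observed count nⱼ.
Posterior concentration: (37.2, 39.2, 6.2), total = 82.6.
Var[θ_j] = α_j(Σα−α_j)/((Σα)²(Σα+1)) = 37.2·45.4/(82.6²·83.6) = 0.002961.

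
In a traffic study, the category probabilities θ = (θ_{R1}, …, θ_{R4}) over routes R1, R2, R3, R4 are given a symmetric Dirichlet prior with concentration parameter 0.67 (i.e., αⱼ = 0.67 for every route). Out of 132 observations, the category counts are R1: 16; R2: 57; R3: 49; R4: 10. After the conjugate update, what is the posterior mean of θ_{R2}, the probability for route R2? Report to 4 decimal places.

The Dirichlet prior is conjugate to the Multinomial likelihood: each posterior αⱼ = prior αⱼ + observed count nⱼ.
Posterior concentration: (16.67, 57.67, 49.67, 10.67), total = 134.68.
E[θ_{R2}|data] = α_{R2}/Σα = 57.67/134.68 = 0.4282.

0.4282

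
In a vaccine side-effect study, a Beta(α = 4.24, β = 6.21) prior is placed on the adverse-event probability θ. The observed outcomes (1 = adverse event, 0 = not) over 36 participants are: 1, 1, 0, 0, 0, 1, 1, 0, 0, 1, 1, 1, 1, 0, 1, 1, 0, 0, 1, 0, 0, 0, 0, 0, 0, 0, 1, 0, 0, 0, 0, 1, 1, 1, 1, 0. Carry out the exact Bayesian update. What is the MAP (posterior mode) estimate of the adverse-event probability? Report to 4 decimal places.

The Beta prior is conjugate to a Binomial/Bernoulli likelihood; the update adds successes to α and failures to β.
Posterior: Beta(α+k, β+n−k) = Beta(4.24+16, 6.21+20) = Beta(20.24, 26.21).
Mode of Beta(a,b) for a,b>1 is (a−1)/(a+b−2) = 19.24/44.45 = 0.4328.

0.4328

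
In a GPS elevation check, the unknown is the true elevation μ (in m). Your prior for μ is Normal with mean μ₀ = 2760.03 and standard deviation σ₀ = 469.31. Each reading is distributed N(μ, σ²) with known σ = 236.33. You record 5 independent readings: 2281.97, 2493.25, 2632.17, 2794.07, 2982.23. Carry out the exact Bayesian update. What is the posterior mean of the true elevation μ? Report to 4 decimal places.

For Normal data with known variance σ², a Normal(μ₀, σ₀²) prior on μ is conjugate. Posterior precision = 1/σ₀² + n/σ²; posterior mean is the precision-weighted average of μ₀ and x̄.
Σxᵢ = 2281.97 + 2493.25 + 2632.17 + 2794.07 + 2982.23 = 13183.69, so n·x̄ = 13183.69.
σ₀² = 469.31² = 220251.8761, σ² = 236.33² = 55851.8689; σ² + n·σ₀² = 55851.8689 + 5·220251.8761 = 1157111.2494.
Posterior mean = (μ₀/σ₀² + n·x̄/σ²)/(1/σ₀² + n/σ²) = (σ²·μ₀ + σ₀²·n·x̄)/(σ² + n·σ₀²) = (55851.8689·2760.03 + 220251.8761·13183.69)/1157111.2494 = 3057885290.140876/1157111.2494 = 2642.6891.

2642.6891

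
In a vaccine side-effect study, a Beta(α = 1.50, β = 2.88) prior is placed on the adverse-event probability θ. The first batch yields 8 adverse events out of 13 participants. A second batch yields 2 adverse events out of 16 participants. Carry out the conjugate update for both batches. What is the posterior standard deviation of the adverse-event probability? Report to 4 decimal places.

The Beta prior is conjugate to a Binomial/Bernoulli likelihood; the update adds successes to α and failures to β.
After batch 1: Beta(1.50+8, 2.88+5) = Beta(9.50, 7.88).
After batch 2: Beta(9.50+2, 7.88+14) = Beta(11.50, 21.88).
Var = αβ/((α+β)²(α+β+1)) = 11.50·21.88/(33.38²·34.38) = 0.00656851; SD = √0.00656851 = 0.0810.

0.0810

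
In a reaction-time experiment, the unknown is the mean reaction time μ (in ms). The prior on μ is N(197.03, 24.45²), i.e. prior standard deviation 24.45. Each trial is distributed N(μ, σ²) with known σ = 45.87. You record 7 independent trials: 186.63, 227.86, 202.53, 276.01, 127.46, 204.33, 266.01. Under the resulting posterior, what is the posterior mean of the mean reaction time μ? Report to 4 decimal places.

207.6406

For Normal data with known variance σ², a Normal(μ₀, σ₀²) prior on μ is conjugate. Posterior precision = 1/σ₀² + n/σ²; posterior mean is the precision-weighted average of μ₀ and x̄.
Σxᵢ = 186.63 + 227.86 + 202.53 + 276.01 + 127.46 + 204.33 + 266.01 = 1490.83, so n·x̄ = 1490.83.
σ₀² = 24.45² = 597.8025, σ² = 45.87² = 2104.0569; σ² + n·σ₀² = 2104.0569 + 7·597.8025 = 6288.6744.
Posterior mean = (μ₀/σ₀² + n·x̄/σ²)/(1/σ₀² + n/σ²) = (σ²·μ₀ + σ₀²·n·x̄)/(σ² + n·σ₀²) = (2104.0569·197.03 + 597.8025·1490.83)/6288.6744 = 1305784.232082/6288.6744 = 207.6406.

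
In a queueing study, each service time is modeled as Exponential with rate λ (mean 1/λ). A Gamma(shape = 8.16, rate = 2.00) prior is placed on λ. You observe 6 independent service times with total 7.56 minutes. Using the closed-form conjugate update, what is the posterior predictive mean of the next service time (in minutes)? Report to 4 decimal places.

0.7264

With a Gamma(shape α, rate β) prior on the exponential rate λ, the posterior after n observations with total T = Σxᵢ is Gamma(α+n, β+T).
Posterior: Gamma(8.16+6, 2.00+7.56) = Gamma(14.16, 9.56).
The predictive distribution for the next observation is Lomax; its mean is β/(α−1) = 9.56/13.16 = 0.7264.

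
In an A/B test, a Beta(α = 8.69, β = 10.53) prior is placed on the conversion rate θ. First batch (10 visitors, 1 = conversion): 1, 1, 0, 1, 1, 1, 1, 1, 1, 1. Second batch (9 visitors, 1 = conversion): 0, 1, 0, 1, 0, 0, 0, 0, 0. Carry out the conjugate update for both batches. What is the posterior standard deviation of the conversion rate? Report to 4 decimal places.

The Beta prior is conjugate to a Binomial/Bernoulli likelihood; the update adds successes to α and failures to β.
After batch 1: Beta(8.69+9, 10.53+1) = Beta(17.69, 11.53).
After batch 2: Beta(17.69+2, 11.53+7) = Beta(19.69, 18.53).
Var = αβ/((α+β)²(α+β+1)) = 19.69·18.53/(38.22²·39.22) = 0.00636843; SD = √0.00636843 = 0.0798.

0.0798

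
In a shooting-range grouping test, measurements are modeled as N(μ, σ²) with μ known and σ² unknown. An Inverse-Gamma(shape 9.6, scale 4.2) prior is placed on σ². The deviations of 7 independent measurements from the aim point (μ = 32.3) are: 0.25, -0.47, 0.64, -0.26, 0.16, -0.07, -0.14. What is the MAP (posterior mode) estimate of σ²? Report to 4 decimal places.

With known mean μ and an Inverse-Gamma(α, β) prior on σ², the Normal likelihood is conjugate: posterior is Inv-Gamma(α + n/2, β + Σ(xᵢ−μ)²/2).
Σ(xᵢ−μ)² = (0.25)² + (-0.47)² + (0.64)² + (-0.26)² + (0.16)² + (-0.07)² + (-0.14)² = 0.8107.
Posterior: Inv-Gamma(9.6 + 7/2, 4.2 + 0.8107/2) = Inv-Gamma(13.10, 4.60535).
Mode = β/(α+1) = 4.60535/14.10 = 0.3266.

0.3266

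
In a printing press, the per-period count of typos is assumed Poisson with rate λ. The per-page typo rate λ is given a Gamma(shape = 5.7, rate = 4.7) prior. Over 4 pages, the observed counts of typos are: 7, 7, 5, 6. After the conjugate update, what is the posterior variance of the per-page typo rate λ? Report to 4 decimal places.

With a Gamma(shape α, rate β) prior, the Poisson likelihood is conjugate: the posterior is Gamma(α + ΣXᵢ, β + n).
Sum of counts S = 25 over n = 4 pages.
Posterior: Gamma(α+S, β+n) = Gamma(5.7+25, 4.7+4) = Gamma(30.7, 8.7).
Var = α/β² = 30.7/8.7² = 0.4056.

0.4056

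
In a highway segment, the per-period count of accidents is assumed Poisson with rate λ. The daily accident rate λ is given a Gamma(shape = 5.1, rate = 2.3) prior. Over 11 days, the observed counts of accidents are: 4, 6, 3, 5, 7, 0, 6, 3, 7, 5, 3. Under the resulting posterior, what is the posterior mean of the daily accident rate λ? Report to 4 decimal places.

With a Gamma(shape α, rate β) prior, the Poisson likelihood is conjugate: the posterior is Gamma(α + ΣXᵢ, β + n).
Sum of counts S = 49 over n = 11 days.
Posterior: Gamma(α+S, β+n) = Gamma(5.1+49, 2.3+11) = Gamma(54.1, 13.3).
Posterior mean = α/β = 54.1/13.3 = 4.0677.

4.0677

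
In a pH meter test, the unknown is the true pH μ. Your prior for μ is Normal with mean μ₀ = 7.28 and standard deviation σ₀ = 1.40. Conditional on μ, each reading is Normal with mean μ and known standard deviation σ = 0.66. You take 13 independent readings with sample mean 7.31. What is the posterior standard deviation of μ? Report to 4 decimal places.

0.1815

For Normal data with known variance σ², a Normal(μ₀, σ₀²) prior on μ is conjugate. Posterior precision = 1/σ₀² + n/σ²; posterior mean is the precision-weighted average of μ₀ and x̄.
σ₀² = 1.40² = 1.96, σ² = 0.66² = 0.4356; σ² + n·σ₀² = 0.4356 + 13·1.96 = 25.9156.
Posterior precision = 1/σ₀² + n/σ² = 1/1.96 + 13/0.4356 = (σ² + n·σ₀²)/(σ₀²σ²) = 25.9156/(1.96·0.4356); posterior variance σₙ² = σ₀²σ²/(σ² + n·σ₀²) = 1.96·0.4356/25.9156 = 0.032944.
Posterior SD = √σₙ² = √(1.96·0.4356/25.9156) = 0.1815.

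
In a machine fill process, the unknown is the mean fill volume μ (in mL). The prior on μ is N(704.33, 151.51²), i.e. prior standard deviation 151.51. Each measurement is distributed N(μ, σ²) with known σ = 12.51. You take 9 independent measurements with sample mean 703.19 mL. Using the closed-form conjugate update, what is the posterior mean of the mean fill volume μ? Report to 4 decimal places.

703.1909

For Normal data with known variance σ², a Normal(μ₀, σ₀²) prior on μ is conjugate. Posterior precision = 1/σ₀² + n/σ²; posterior mean is the precision-weighted average of μ₀ and x̄.
n·x̄ = 9·703.19 = 6328.71.
σ₀² = 151.51² = 22955.2801, σ² = 12.51² = 156.5001; σ² + n·σ₀² = 156.5001 + 9·22955.2801 = 206754.021.
Posterior mean = (μ₀/σ₀² + n·x̄/σ²)/(1/σ₀² + n/σ²) = (σ²·μ₀ + σ₀²·n·x̄)/(σ² + n·σ₀²) = (156.5001·704.33 + 22955.2801·6328.71)/206754.021 = 145387538.437104/206754.021 = 703.1909.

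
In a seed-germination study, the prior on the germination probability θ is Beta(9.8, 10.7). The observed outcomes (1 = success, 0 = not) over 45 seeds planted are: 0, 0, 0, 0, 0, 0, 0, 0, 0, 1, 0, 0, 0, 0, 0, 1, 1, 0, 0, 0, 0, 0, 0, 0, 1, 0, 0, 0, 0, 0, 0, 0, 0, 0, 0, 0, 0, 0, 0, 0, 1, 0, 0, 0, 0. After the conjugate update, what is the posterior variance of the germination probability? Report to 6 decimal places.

The Beta prior is conjugate to a Binomial/Bernoulli likelihood; the update adds successes to α and failures to β.
Posterior: Beta(α+k, β+n−k) = Beta(9.8+5, 10.7+40) = Beta(14.8, 50.7).
Var = αβ/((α+β)²(α+β+1)) = 14.8·50.7/(65.5²·66.5) = 0.002630.

0.002630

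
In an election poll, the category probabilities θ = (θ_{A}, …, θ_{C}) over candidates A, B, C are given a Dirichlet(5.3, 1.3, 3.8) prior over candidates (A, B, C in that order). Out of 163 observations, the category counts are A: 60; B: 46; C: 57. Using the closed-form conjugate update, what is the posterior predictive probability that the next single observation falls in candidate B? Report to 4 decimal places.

The Dirichlet prior is conjugate to the Multinomial likelihood: each posterior αⱼ = prior αⱼ + observed count nⱼ.
Posterior concentration: (65.3, 47.3, 60.8), total = 173.4.
P(next = B | data) = α_{B}/Σα = 0.2728.

0.2728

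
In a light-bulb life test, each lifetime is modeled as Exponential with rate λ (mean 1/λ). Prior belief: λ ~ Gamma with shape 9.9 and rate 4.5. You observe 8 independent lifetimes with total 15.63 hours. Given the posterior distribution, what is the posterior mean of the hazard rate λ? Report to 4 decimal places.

With a Gamma(shape α, rate β) prior on the exponential rate λ, the posterior after n observations with total T = Σxᵢ is Gamma(α+n, β+T).
Posterior: Gamma(9.9+8, 4.5+15.63) = Gamma(17.9, 20.13).
Posterior mean of λ = α/β = 17.9/20.13 = 0.8892.

0.8892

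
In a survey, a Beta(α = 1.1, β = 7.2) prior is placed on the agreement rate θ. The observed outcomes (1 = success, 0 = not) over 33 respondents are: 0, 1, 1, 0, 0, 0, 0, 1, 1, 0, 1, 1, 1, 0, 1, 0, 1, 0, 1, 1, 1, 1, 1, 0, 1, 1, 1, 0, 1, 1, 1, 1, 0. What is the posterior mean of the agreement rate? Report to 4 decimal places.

The Beta prior is conjugate to a Binomial/Bernoulli likelihood; the update adds successes to α and failures to β.
Posterior: Beta(α+k, β+n−k) = Beta(1.1+21, 7.2+12) = Beta(22.1, 19.2).
Posterior mean = α/(α+β) = 22.1/41.3 = 0.5351.

0.5351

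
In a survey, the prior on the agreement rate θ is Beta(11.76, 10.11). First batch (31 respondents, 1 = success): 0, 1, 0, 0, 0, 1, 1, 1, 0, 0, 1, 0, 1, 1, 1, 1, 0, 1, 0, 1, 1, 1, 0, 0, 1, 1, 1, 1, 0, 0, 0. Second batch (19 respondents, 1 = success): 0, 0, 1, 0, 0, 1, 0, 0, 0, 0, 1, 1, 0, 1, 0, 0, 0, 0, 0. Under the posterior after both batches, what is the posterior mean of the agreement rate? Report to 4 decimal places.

0.4697

The Beta prior is conjugate to a Binomial/Bernoulli likelihood; the update adds successes to α and failures to β.
After batch 1: Beta(11.76+17, 10.11+14) = Beta(28.76, 24.11).
After batch 2: Beta(28.76+5, 24.11+14) = Beta(33.76, 38.11).
Posterior mean = α/(α+β) = 33.76/71.87 = 0.4697.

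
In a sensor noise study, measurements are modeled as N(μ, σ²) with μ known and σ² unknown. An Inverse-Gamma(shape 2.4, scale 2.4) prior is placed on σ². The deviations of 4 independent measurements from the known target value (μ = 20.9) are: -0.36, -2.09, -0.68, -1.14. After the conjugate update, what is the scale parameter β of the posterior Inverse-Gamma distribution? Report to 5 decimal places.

5.52985

With known mean μ and an Inverse-Gamma(α, β) prior on σ², the Normal likelihood is conjugate: posterior is Inv-Gamma(α + n/2, β + Σ(xᵢ−μ)²/2).
Σ(xᵢ−μ)² = (-0.36)² + (-2.09)² + (-0.68)² + (-1.14)² = 6.2597.
Posterior: Inv-Gamma(2.4 + 4/2, 2.4 + 6.2597/2) = Inv-Gamma(4.40, 5.52985).
Posterior β = 5.52985.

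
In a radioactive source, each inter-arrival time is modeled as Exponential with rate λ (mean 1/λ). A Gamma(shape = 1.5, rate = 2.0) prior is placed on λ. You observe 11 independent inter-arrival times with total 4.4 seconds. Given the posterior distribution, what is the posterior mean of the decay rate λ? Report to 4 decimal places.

With a Gamma(shape α, rate β) prior on the exponential rate λ, the posterior after n observations with total T = Σxᵢ is Gamma(α+n, β+T).
Posterior: Gamma(1.5+11, 2.0+4.4) = Gamma(12.5, 6.4).
Posterior mean of λ = α/β = 12.5/6.4 = 1.9531.

1.9531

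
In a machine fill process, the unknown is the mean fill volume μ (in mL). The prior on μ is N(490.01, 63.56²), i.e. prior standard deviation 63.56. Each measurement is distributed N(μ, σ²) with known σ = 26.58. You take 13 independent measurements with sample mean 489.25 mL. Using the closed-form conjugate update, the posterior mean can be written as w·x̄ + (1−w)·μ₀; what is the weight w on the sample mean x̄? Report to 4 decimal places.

0.9867

For Normal data with known variance σ², a Normal(μ₀, σ₀²) prior on μ is conjugate. Posterior precision = 1/σ₀² + n/σ²; posterior mean is the precision-weighted average of μ₀ and x̄.
σ₀² = 63.56² = 4039.8736, σ² = 26.58² = 706.4964. Prior precision 1/σ₀² = 1/4039.8736; data precision n/σ² = 13/706.4964.
w = (n/σ²)/(1/σ₀² + n/σ²) = n·σ₀²/(σ² + n·σ₀²) = 13·4039.8736/(706.4964 + 13·4039.8736) = 52518.3568/53224.8532 = 0.9867.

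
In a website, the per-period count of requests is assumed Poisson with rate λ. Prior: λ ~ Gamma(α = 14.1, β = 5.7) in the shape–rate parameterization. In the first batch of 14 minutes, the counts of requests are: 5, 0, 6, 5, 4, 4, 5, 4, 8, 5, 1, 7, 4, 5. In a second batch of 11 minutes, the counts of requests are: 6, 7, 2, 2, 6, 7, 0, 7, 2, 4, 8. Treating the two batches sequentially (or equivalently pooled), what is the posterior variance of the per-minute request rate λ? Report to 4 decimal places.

With a Gamma(shape α, rate β) prior, the Poisson likelihood is conjugate: the posterior is Gamma(α + ΣXᵢ, β + n).
Batch 1: sum of counts S = 63 over n = 14 minutes.
After batch 1: Gamma(α+S, β+n) = Gamma(14.1+63, 5.7+14) = Gamma(77.1, 19.7).
Batch 2: sum of counts S = 51 over n = 11 minutes.
After batch 2: Gamma(α+S, β+n) = Gamma(77.1+51, 19.7+11) = Gamma(128.1, 30.7).
Var = α/β² = 128.1/30.7² = 0.1359.

0.1359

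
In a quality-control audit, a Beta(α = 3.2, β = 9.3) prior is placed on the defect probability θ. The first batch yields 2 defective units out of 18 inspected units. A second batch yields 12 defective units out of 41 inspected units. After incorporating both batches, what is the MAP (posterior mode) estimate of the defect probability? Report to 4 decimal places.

The Beta prior is conjugate to a Binomial/Bernoulli likelihood; the update adds successes to α and failures to β.
After batch 1: Beta(3.2+2, 9.3+16) = Beta(5.2, 25.3).
After batch 2: Beta(5.2+12, 25.3+29) = Beta(17.2, 54.3).
Mode of Beta(a,b) for a,b>1 is (a−1)/(a+b−2) = 16.2/69.5 = 0.2331.

0.2331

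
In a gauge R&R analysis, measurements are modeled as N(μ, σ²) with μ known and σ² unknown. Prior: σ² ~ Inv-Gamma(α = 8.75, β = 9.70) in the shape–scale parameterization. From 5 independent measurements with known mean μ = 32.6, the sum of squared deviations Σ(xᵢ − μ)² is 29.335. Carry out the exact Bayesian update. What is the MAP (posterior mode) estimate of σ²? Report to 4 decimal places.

1.9892

With known mean μ and an Inverse-Gamma(α, β) prior on σ², the Normal likelihood is conjugate: posterior is Inv-Gamma(α + n/2, β + Σ(xᵢ−μ)²/2).
Posterior: Inv-Gamma(8.75 + 5/2, 9.70 + 29.335/2) = Inv-Gamma(11.25, 24.3675).
Mode = β/(α+1) = 24.3675/12.25 = 1.9892.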